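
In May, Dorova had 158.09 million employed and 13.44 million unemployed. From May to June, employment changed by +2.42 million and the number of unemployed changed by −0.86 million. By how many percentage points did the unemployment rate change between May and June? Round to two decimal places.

The unemployment rate changed by −0.57 percentage points.

May: labor force = 158.09 + 13.44 = 171.53; u = 13.44/171.53 = 7.84%.
June: labor force = 160.51 + 12.58 = 173.09; u = 12.58/173.09 = 7.27%.
Change = 7.27% − 7.84% = −0.57 pp.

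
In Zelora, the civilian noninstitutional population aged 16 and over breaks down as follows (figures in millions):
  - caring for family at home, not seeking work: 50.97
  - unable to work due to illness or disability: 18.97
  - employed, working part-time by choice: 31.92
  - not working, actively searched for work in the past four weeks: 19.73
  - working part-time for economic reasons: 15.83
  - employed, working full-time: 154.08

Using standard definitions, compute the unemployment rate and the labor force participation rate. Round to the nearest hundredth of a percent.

Employed = 31.92 + 15.83 + 154.08 = 201.83 million (anyone who worked, including part-time for economic reasons, counts as employed).
Unemployed = 19.73 million.
Labor force = 201.83 + 19.73 = 221.56 million.
Not in labor force = 50.97 + 18.97 = 69.94 million (those not working and not actively searching are outside the labor force).
Civilian working-age population = 221.56 + 69.94 = 291.50 million.
Unemployment rate = 19.73 / 221.56 = 8.91%.
Labor force participation rate = 221.56 / 291.50 = 76.01%.

Unemployment rate ≈ 8.91%; labor force participation rate ≈ 76.01%.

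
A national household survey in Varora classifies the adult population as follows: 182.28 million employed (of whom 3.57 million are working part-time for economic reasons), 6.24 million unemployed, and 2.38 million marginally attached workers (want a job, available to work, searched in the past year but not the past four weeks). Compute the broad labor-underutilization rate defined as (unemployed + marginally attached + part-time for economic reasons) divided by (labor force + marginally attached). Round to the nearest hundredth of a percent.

Labor force = 182.28 + 6.24 = 188.52 million.
Numerator = 6.24 + 2.38 + 3.57 = 12.19 million.
Denominator = 188.52 + 2.38 = 190.90 million.
Broad rate = 12.19 / 190.90 = 6.39%.

Broad underutilization rate ≈ 6.39%.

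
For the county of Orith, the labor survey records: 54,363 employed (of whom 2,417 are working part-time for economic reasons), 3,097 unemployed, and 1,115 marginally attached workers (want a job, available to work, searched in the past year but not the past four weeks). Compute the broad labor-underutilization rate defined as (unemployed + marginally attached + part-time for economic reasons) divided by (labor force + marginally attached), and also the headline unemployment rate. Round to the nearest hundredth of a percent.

Broad underutilization rate ≈ 11.32%; headline unemployment rate ≈ 5.39%.

Labor force = 54,363 + 3,097 = 57,460.
Numerator = 3,097 + 1,115 + 2,417 = 6,629.
Denominator = 57,460 + 1,115 = 58,575.
Broad rate = 6,629 / 58,575 = 11.32%.
Headline unemployment rate = 3,097 / 57,460 = 5.39%.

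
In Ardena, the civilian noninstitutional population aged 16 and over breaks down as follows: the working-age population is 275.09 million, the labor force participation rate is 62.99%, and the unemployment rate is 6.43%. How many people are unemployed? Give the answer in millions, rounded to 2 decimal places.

Labor force = 0.6299 × 275.09 = 173.28 million.
Unemployed = 0.0643 × 173.28 ≈ 11.14 million.

About 11.14 million are unemployed.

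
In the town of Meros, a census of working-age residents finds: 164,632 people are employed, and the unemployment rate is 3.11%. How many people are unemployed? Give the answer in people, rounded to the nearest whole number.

About 5,284 are unemployed.

Let U be the number unemployed. The labor force is E + U, and U/(E+U) = 0.0311.
So U = 0.0311 × 164,632 / (1 − 0.0311) = 5120.06 / 0.9689 ≈ 5,284.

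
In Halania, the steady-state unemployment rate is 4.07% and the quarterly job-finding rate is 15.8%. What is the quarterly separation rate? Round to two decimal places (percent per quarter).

From u* = s/(s+f): s = u·f/(1−u).
s = 0.0407 × 15.8 / (1 − 0.0407) = 0.6431 / 0.9593 ≈ 0.67% per quarter.

Separation rate ≈ 0.67% per quarter.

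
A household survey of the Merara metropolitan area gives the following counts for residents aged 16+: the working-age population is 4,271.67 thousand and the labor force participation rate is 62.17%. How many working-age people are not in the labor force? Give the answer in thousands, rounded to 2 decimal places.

Share not in the labor force = 1 − 0.6217 = 0.3783.
Not in labor force = 0.3783 × 4,271.67 ≈ 1,615.97 thousand.

About 1,615.97 thousand are not in the labor force.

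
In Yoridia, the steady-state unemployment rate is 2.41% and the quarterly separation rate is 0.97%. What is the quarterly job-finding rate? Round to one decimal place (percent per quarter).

Job-finding rate ≈ 39.3% per quarter.

From u* = s/(s+f): f = s·(1−u)/u.
f = 0.97 × (1 − 0.0241) / 0.0241 = 0.9466 / 0.0241 ≈ 39.3% per quarter.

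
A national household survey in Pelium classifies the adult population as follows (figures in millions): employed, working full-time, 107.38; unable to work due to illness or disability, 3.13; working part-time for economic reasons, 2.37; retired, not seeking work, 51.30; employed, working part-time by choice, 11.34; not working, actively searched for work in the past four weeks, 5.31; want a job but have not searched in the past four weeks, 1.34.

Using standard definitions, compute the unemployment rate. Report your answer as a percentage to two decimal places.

Unemployment rate ≈ 4.20%.

Employed = 107.38 + 2.37 + 11.34 = 121.09 million (anyone who worked, including part-time for economic reasons, counts as employed).
Unemployed = 5.31 million.
Labor force = 121.09 + 5.31 = 126.40 million.
Unemployment rate = 5.31 / 126.40 = 4.20%.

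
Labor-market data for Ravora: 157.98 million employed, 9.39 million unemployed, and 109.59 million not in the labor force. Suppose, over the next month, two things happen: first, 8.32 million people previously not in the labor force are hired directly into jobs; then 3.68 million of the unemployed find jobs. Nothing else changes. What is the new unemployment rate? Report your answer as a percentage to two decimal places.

Initially, labor force = 157.98 + 9.39 = 167.37 million, so u = 9.39/167.37 = 5.61%.
After the first change, employed and labor force both rise by 8.32; unemployed unchanged → E = 166.30, U = 9.39, labor force = 175.69 million.
After the second change, unemployed falls and employed rises by 3.68; labor force unchanged → E = 169.98, U = 5.71, labor force = 175.69 million.
New unemployment rate = 5.71 / 175.69 = 3.25%.

New unemployment rate ≈ 3.25%.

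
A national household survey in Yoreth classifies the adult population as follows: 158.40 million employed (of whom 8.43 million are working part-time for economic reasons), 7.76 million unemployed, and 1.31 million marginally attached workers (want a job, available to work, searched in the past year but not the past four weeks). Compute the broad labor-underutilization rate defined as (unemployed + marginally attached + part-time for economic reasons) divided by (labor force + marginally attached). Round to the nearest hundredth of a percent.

Labor force = 158.40 + 7.76 = 166.16 million.
Numerator = 7.76 + 1.31 + 8.43 = 17.50 million.
Denominator = 166.16 + 1.31 = 167.47 million.
Broad rate = 17.50 / 167.47 = 10.45%.

Broad underutilization rate ≈ 10.45%.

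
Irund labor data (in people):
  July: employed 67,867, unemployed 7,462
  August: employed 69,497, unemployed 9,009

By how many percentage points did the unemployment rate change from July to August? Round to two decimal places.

July: labor force = 67,867 + 7,462 = 75,329; u = 7,462/75,329 = 9.91%.
August: labor force = 69,497 + 9,009 = 78,506; u = 9,009/78,506 = 11.48%.
Change = 11.48% − 9.91% = +1.57 pp.

The unemployment rate changed by +1.57 percentage points.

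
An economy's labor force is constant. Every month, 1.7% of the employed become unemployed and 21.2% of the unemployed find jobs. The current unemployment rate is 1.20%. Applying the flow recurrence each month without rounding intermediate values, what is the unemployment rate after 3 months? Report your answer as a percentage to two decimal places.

With a fixed labor force, u_{t+1} = u_t + s·(1−u_t) − f·u_t = u_t·(1−s−f) + s.
Here 1−s−f = 0.771 and s = 0.017.
u_1 = 0.012000 × 0.771 + 0.017 = 0.026252.
u_2 = 0.026252 × 0.771 + 0.017 = 0.037240.
u_3 = 0.037240 × 0.771 + 0.017 = 0.045712.

Unemployment rate after three months ≈ 4.57%.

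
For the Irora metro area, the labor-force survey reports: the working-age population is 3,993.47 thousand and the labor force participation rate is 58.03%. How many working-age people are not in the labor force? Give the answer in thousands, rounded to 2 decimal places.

About 1,676.06 thousand are not in the labor force.

Share not in the labor force = 1 − 0.5803 = 0.4197.
Not in labor force = 0.4197 × 3,993.47 ≈ 1,676.06 thousand.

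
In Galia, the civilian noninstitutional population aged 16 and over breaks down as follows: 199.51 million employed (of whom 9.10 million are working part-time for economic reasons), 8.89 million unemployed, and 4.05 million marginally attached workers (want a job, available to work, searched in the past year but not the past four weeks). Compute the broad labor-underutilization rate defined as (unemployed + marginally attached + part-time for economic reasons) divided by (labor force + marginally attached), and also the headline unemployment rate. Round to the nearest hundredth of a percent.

Broad underutilization rate ≈ 10.37%; headline unemployment rate ≈ 4.27%.

Labor force = 199.51 + 8.89 = 208.40 million.
Numerator = 8.89 + 4.05 + 9.10 = 22.04 million.
Denominator = 208.40 + 4.05 = 212.45 million.
Broad rate = 22.04 / 212.45 = 10.37%.
Headline unemployment rate = 8.89 / 208.40 = 4.27%.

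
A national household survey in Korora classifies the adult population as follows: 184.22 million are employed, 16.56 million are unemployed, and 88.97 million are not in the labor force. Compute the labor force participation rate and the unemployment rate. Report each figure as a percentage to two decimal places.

Labor force participation rate ≈ 69.29%; unemployment rate ≈ 8.25%.

Labor force = employed + unemployed = 184.22 + 16.56 = 200.78 million.
Working-age population = 200.78 + 88.97 = 289.75 million.
Unemployment rate = 16.56 / 200.78 = 8.25%.
Labor force participation rate = 200.78 / 289.75 = 69.29%.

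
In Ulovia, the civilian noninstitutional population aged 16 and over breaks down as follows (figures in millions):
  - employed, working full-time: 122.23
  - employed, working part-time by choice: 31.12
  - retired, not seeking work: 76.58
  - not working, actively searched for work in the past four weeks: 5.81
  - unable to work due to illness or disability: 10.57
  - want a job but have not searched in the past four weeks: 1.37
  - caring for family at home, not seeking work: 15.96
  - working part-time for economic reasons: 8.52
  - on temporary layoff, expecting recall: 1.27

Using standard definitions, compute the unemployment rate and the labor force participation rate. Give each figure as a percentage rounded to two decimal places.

Unemployment rate ≈ 4.19%; labor force participation rate ≈ 61.79%.

Employed = 122.23 + 31.12 + 8.52 = 161.87 million (anyone who worked, including part-time for economic reasons, counts as employed).
Unemployed = 5.81 + 1.27 = 7.08 million (jobless and actively searching, or on temporary layoff).
Labor force = 161.87 + 7.08 = 168.95 million.
Not in labor force = 76.58 + 10.57 + 1.37 + 15.96 = 104.48 million (those not working and not actively searching are outside the labor force — including those who want a job but have given up searching).
Civilian working-age population = 168.95 + 104.48 = 273.43 million.
Unemployment rate = 7.08 / 168.95 = 4.19%.
Labor force participation rate = 168.95 / 273.43 = 61.79%.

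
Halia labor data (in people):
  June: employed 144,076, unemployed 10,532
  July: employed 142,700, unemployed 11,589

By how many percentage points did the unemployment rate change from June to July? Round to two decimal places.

The unemployment rate changed by +0.70 percentage points.

June: labor force = 144,076 + 10,532 = 154,608; u = 10,532/154,608 = 6.81%.
July: labor force = 142,700 + 11,589 = 154,289; u = 11,589/154,289 = 7.51%.
Change = 7.51% − 6.81% = +0.70 pp.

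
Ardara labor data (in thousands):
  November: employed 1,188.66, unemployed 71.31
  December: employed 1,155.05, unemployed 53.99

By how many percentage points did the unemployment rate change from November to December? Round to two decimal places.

The unemployment rate changed by −1.19 percentage points.

November: labor force = 1,188.66 + 71.31 = 1,259.97; u = 71.31/1,259.97 = 5.66%.
December: labor force = 1,155.05 + 53.99 = 1,209.04; u = 53.99/1,209.04 = 4.47%.
Change = 4.47% − 5.66% = −1.19 pp.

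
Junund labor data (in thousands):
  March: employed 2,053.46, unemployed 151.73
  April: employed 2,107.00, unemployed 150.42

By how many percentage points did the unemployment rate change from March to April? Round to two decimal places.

March: labor force = 2,053.46 + 151.73 = 2,205.19; u = 151.73/2,205.19 = 6.88%.
April: labor force = 2,107.00 + 150.42 = 2,257.42; u = 150.42/2,257.42 = 6.66%.
Change = 6.66% − 6.88% = −0.22 pp.

The unemployment rate changed by −0.22 percentage points.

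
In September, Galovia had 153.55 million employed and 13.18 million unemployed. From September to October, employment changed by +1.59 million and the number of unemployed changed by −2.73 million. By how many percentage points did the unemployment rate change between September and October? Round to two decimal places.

September: labor force = 153.55 + 13.18 = 166.73; u = 13.18/166.73 = 7.90%.
October: labor force = 155.14 + 10.45 = 165.59; u = 10.45/165.59 = 6.31%.
Change = 6.31% − 7.90% = −1.59 pp.

The unemployment rate changed by −1.59 percentage points.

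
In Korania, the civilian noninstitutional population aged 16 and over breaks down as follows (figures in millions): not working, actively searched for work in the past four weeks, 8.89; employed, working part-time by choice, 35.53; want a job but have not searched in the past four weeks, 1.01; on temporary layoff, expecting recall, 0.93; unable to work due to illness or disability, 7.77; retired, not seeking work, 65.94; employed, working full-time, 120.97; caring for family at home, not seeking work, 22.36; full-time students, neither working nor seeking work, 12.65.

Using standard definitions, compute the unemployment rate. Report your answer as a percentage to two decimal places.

Employed = 35.53 + 120.97 = 156.50 million.
Unemployed = 8.89 + 0.93 = 9.82 million (jobless and actively searching, or on temporary layoff).
Labor force = 156.50 + 9.82 = 166.32 million.
Unemployment rate = 9.82 / 166.32 = 5.90%.

Unemployment rate ≈ 5.90%.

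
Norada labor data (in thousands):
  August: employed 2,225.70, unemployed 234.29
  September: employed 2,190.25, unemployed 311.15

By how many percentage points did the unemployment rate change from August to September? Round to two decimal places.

The unemployment rate changed by +2.92 percentage points.

August: labor force = 2,225.70 + 234.29 = 2,459.99; u = 234.29/2,459.99 = 9.52%.
September: labor force = 2,190.25 + 311.15 = 2,501.40; u = 311.15/2,501.40 = 12.44%.
Change = 12.44% − 9.52% = +2.92 pp.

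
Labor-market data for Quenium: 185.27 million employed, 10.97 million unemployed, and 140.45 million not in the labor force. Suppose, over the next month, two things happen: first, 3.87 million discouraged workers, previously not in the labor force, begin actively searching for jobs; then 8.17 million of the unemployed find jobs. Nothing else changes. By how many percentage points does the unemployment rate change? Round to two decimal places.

The unemployment rate changes by −2.26 percentage points.

Initially, labor force = 185.27 + 10.97 = 196.24 million, so u = 10.97/196.24 = 5.59%.
After the first change, unemployed and labor force both rise by 3.87 → E = 185.27, U = 14.84, labor force = 200.11 million.
After the second change, unemployed falls and employed rises by 8.17; labor force unchanged → E = 193.44, U = 6.67, labor force = 200.11 million.
New unemployment rate = 6.67 / 200.11 = 3.33%.
Change = 3.33% − 5.59% = −2.26 percentage points.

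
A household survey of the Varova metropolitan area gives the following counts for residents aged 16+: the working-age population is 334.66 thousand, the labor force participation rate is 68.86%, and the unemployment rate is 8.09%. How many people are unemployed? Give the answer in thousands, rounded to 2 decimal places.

About 18.64 thousand are unemployed.

Labor force = 0.6886 × 334.66 = 230.45 thousand.
Unemployed = 0.0809 × 230.45 ≈ 18.64 thousand.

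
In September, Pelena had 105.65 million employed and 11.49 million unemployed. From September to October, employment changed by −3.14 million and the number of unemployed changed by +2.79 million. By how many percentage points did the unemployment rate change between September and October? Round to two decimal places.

The unemployment rate changed by +2.42 percentage points.

September: labor force = 105.65 + 11.49 = 117.14; u = 11.49/117.14 = 9.81%.
October: labor force = 102.51 + 14.28 = 116.79; u = 14.28/116.79 = 12.23%.
Change = 12.23% − 9.81% = +2.42 pp.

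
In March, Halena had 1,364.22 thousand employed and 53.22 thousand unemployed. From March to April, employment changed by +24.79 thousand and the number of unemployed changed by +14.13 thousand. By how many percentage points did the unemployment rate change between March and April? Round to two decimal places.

March: labor force = 1,364.22 + 53.22 = 1,417.44; u = 53.22/1,417.44 = 3.75%.
April: labor force = 1,389.01 + 67.35 = 1,456.36; u = 67.35/1,456.36 = 4.62%.
Change = 4.62% − 3.75% = +0.87 pp.

The unemployment rate changed by +0.87 percentage points.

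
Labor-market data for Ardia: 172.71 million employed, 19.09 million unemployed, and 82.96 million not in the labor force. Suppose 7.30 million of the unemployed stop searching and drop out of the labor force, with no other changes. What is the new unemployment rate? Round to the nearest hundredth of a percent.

Initially, labor force = 172.71 + 19.09 = 191.80 million, so u = 19.09/191.80 = 9.95%.
After the change, unemployed and labor force both fall by 7.30 → E = 172.71, U = 11.79, labor force = 184.50 million.
New unemployment rate = 11.79 / 184.50 = 6.39%.

New unemployment rate ≈ 6.39%.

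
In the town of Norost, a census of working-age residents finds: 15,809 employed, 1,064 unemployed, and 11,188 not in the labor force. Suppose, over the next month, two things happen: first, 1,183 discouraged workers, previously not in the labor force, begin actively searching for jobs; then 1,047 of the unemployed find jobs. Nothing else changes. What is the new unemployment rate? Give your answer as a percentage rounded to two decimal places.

New unemployment rate ≈ 6.65%.

Initially, labor force = 15,809 + 1,064 = 16,873, so u = 1,064/16,873 = 6.31%.
After the first change, unemployed and labor force both rise by 1,183 → E = 15,809, U = 2,247, labor force = 18,056.
After the second change, unemployed falls and employed rises by 1,047; labor force unchanged → E = 16,856, U = 1,200, labor force = 18,056.
New unemployment rate = 1,200 / 18,056 = 6.65%.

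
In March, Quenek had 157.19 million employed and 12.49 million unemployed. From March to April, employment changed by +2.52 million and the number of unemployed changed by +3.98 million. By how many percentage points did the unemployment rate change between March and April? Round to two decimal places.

March: labor force = 157.19 + 12.49 = 169.68; u = 12.49/169.68 = 7.36%.
April: labor force = 159.71 + 16.47 = 176.18; u = 16.47/176.18 = 9.35%.
Change = 9.35% − 7.36% = +1.99 pp.

The unemployment rate changed by +1.99 percentage points.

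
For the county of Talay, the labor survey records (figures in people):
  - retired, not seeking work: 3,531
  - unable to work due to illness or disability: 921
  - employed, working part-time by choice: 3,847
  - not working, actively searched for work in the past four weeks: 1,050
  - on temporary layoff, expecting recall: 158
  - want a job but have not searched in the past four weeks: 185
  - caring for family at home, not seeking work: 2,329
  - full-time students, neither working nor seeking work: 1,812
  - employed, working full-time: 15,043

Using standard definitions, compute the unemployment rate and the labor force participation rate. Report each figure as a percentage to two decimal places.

Employed = 3,847 + 15,043 = 18,890.
Unemployed = 1,050 + 158 = 1,208 (jobless and actively searching, or on temporary layoff).
Labor force = 18,890 + 1,208 = 20,098.
Not in labor force = 3,531 + 921 + 185 + 2,329 + 1,812 = 8,778 (those not working and not actively searching are outside the labor force — including those who want a job but have given up searching).
Civilian working-age population = 20,098 + 8,778 = 28,876.
Unemployment rate = 1,208 / 20,098 = 6.01%.
Labor force participation rate = 20,098 / 28,876 = 69.60%.

Unemployment rate ≈ 6.01%; labor force participation rate ≈ 69.60%.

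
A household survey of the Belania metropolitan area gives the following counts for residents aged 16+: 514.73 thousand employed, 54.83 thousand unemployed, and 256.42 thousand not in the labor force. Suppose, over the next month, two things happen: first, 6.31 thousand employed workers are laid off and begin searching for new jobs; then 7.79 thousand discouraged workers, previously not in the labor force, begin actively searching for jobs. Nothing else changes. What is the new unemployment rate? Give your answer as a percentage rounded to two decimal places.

New unemployment rate ≈ 11.94%.

Initially, labor force = 514.73 + 54.83 = 569.56 thousand, so u = 54.83/569.56 = 9.63%.
After the first change, employed falls and unemployed rises by 6.31; labor force unchanged → E = 508.42, U = 61.14, labor force = 569.56 thousand.
After the second change, unemployed and labor force both rise by 7.79 → E = 508.42, U = 68.93, labor force = 577.35 thousand.
New unemployment rate = 68.93 / 577.35 = 11.94%.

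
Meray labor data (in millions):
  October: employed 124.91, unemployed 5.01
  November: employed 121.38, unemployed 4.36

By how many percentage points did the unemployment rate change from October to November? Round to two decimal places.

October: labor force = 124.91 + 5.01 = 129.92; u = 5.01/129.92 = 3.86%.
November: labor force = 121.38 + 4.36 = 125.74; u = 4.36/125.74 = 3.47%.
Change = 3.47% − 3.86% = −0.39 pp.

The unemployment rate changed by −0.39 percentage points.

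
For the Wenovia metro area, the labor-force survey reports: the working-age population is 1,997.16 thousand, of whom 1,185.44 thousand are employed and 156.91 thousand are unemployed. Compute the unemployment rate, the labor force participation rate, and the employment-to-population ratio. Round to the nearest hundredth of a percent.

Labor force = employed + unemployed = 1,185.44 + 156.91 = 1,342.35 thousand.
Unemployment rate = 156.91 / 1,342.35 = 11.69%.
Labor force participation rate = 1,342.35 / 1,997.16 = 67.21%.
Employment-population ratio = 1,185.44 / 1,997.16 = 59.36%.

Unemployment rate ≈ 11.69%; labor force participation rate ≈ 67.21%; employment-population ratio ≈ 59.36%.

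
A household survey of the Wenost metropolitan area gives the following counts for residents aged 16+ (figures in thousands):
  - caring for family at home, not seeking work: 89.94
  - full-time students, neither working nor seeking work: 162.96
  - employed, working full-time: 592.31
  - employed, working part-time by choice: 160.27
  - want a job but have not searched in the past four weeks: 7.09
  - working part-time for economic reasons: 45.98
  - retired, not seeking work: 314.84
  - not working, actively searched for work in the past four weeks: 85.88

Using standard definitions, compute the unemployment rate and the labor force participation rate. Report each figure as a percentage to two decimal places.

Unemployment rate ≈ 9.71%; labor force participation rate ≈ 60.61%.

Employed = 592.31 + 160.27 + 45.98 = 798.56 thousand (anyone who worked, including part-time for economic reasons, counts as employed).
Unemployed = 85.88 thousand.
Labor force = 798.56 + 85.88 = 884.44 thousand.
Not in labor force = 89.94 + 162.96 + 7.09 + 314.84 = 574.83 thousand (those not working and not actively searching are outside the labor force — including those who want a job but have given up searching).
Civilian working-age population = 884.44 + 574.83 = 1,459.27 thousand.
Unemployment rate = 85.88 / 884.44 = 9.71%.
Labor force participation rate = 884.44 / 1,459.27 = 60.61%.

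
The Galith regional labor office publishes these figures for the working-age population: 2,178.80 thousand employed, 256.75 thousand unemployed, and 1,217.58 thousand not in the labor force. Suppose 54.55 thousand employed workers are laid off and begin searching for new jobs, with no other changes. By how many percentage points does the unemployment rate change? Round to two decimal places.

The unemployment rate changes by +2.24 percentage points.

Initially, labor force = 2,178.80 + 256.75 = 2,435.55 thousand, so u = 256.75/2,435.55 = 10.54%.
After the change, employed falls and unemployed rises by 54.55; labor force unchanged → E = 2,124.25, U = 311.30, labor force = 2,435.55 thousand.
New unemployment rate = 311.30 / 2,435.55 = 12.78%.
Change = 12.78% − 10.54% = +2.24 percentage points.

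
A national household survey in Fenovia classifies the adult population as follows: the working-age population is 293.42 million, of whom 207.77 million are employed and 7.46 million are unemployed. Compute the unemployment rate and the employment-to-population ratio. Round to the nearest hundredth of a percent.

Unemployment rate ≈ 3.47%; employment-population ratio ≈ 70.81%.

Labor force = employed + unemployed = 207.77 + 7.46 = 215.23 million.
Unemployment rate = 7.46 / 215.23 = 3.47%.
Employment-population ratio = 207.77 / 293.42 = 70.81%.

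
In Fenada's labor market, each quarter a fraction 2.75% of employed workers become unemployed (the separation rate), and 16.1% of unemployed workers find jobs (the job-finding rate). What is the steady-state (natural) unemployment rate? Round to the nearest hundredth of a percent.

Steady-state unemployment rate ≈ 14.59%.

At steady state the flows balance: s·E = f·U, so U/(E+U) = s/(s+f).
u* = 2.75 / (2.75 + 16.1) = 2.75 / 18.85 = 14.59%.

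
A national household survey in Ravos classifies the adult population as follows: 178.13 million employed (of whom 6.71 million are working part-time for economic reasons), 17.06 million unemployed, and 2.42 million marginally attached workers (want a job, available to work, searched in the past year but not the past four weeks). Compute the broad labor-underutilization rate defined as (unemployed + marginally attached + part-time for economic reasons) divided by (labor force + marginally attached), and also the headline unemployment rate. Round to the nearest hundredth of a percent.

Labor force = 178.13 + 17.06 = 195.19 million.
Numerator = 17.06 + 2.42 + 6.71 = 26.19 million.
Denominator = 195.19 + 2.42 = 197.61 million.
Broad rate = 26.19 / 197.61 = 13.25%.
Headline unemployment rate = 17.06 / 195.19 = 8.74%.

Broad underutilization rate ≈ 13.25%; headline unemployment rate ≈ 8.74%.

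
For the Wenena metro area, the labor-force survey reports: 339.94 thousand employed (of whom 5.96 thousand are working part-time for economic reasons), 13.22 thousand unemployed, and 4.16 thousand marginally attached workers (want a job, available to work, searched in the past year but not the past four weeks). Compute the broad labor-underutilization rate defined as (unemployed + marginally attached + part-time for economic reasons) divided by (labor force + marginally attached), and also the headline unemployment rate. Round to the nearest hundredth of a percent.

Broad underutilization rate ≈ 6.53%; headline unemployment rate ≈ 3.74%.

Labor force = 339.94 + 13.22 = 353.16 thousand.
Numerator = 13.22 + 4.16 + 5.96 = 23.34 thousand.
Denominator = 353.16 + 4.16 = 357.32 thousand.
Broad rate = 23.34 / 357.32 = 6.53%.
Headline unemployment rate = 13.22 / 353.16 = 3.74%.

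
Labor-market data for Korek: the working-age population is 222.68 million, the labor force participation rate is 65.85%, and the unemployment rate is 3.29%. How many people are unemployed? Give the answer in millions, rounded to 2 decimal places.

About 4.82 million are unemployed.

Labor force = 0.6585 × 222.68 = 146.63 million.
Unemployed = 0.0329 × 146.63 ≈ 4.82 million.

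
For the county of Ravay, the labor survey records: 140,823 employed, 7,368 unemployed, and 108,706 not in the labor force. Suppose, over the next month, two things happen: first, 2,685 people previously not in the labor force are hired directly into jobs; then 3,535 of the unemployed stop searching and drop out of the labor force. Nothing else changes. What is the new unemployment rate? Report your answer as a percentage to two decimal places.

Initially, labor force = 140,823 + 7,368 = 148,191, so u = 7,368/148,191 = 4.97%.
After the first change, employed and labor force both rise by 2,685; unemployed unchanged → E = 143,508, U = 7,368, labor force = 150,876.
After the second change, unemployed and labor force both fall by 3,535 → E = 143,508, U = 3,833, labor force = 147,341.
New unemployment rate = 3,833 / 147,341 = 2.60%.

New unemployment rate ≈ 2.60%.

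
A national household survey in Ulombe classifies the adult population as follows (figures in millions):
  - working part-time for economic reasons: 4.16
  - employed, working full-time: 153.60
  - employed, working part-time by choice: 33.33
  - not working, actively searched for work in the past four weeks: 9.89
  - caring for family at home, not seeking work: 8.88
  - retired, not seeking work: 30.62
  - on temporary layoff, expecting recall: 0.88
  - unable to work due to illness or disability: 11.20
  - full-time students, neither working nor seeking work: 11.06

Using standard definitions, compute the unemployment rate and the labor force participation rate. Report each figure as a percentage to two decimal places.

Unemployment rate ≈ 5.34%; labor force participation rate ≈ 76.57%.

Employed = 4.16 + 153.60 + 33.33 = 191.09 million (anyone who worked, including part-time for economic reasons, counts as employed).
Unemployed = 9.89 + 0.88 = 10.77 million (jobless and actively searching, or on temporary layoff).
Labor force = 191.09 + 10.77 = 201.86 million.
Not in labor force = 8.88 + 30.62 + 11.20 + 11.06 = 61.76 million (those not working and not actively searching are outside the labor force).
Civilian working-age population = 201.86 + 61.76 = 263.62 million.
Unemployment rate = 10.77 / 201.86 = 5.34%.
Labor force participation rate = 201.86 / 263.62 = 76.57%.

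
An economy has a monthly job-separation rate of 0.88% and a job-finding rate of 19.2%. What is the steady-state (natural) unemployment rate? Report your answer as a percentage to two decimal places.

Steady-state unemployment rate ≈ 4.38%.

At steady state the flows balance: s·E = f·U, so U/(E+U) = s/(s+f).
u* = 0.88 / (0.88 + 19.2) = 0.88 / 20.08 = 4.38%.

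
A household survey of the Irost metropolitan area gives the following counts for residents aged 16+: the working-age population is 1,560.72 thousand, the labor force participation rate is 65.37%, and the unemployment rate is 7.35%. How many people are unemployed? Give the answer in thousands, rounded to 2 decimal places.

Labor force = 0.6537 × 1,560.72 = 1,020.24 thousand.
Unemployed = 0.0735 × 1,020.24 ≈ 74.99 thousand.

About 74.99 thousand are unemployed.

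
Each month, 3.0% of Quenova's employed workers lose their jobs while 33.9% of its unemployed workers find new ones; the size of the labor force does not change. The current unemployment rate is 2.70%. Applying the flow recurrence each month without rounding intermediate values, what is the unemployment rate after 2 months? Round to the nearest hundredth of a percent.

With a fixed labor force, u_{t+1} = u_t + s·(1−u_t) − f·u_t = u_t·(1−s−f) + s.
Here 1−s−f = 0.631 and s = 0.030.
u_1 = 0.027000 × 0.631 + 0.030 = 0.047037.
u_2 = 0.047037 × 0.631 + 0.030 = 0.059680.

Unemployment rate after two months ≈ 5.97%.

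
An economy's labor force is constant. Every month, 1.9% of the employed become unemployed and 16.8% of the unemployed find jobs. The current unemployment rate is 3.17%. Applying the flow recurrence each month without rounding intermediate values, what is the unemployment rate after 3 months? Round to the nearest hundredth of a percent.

With a fixed labor force, u_{t+1} = u_t + s·(1−u_t) − f·u_t = u_t·(1−s−f) + s.
Here 1−s−f = 0.813 and s = 0.019.
u_1 = 0.031700 × 0.813 + 0.019 = 0.044772.
u_2 = 0.044772 × 0.813 + 0.019 = 0.055400.
u_3 = 0.055400 × 0.813 + 0.019 = 0.064040.

Unemployment rate after three months ≈ 6.40%.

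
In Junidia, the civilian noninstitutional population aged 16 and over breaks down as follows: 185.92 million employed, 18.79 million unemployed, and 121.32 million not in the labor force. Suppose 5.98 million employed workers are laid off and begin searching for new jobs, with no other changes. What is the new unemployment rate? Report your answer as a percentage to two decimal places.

Initially, labor force = 185.92 + 18.79 = 204.71 million, so u = 18.79/204.71 = 9.18%.
After the change, employed falls and unemployed rises by 5.98; labor force unchanged → E = 179.94, U = 24.77, labor force = 204.71 million.
New unemployment rate = 24.77 / 204.71 = 12.10%.

New unemployment rate ≈ 12.10%.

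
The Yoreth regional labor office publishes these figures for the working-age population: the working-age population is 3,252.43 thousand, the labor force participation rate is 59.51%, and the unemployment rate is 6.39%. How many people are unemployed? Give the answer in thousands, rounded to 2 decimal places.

Labor force = 0.5951 × 3,252.43 = 1,935.52 thousand.
Unemployed = 0.0639 × 1,935.52 ≈ 123.68 thousand.

About 123.68 thousand are unemployed.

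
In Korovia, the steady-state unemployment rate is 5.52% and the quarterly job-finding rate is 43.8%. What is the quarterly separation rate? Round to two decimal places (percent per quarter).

From u* = s/(s+f): s = u·f/(1−u).
s = 0.0552 × 43.8 / (1 − 0.0552) = 2.4178 / 0.9448 ≈ 2.56% per quarter.

Separation rate ≈ 2.56% per quarter.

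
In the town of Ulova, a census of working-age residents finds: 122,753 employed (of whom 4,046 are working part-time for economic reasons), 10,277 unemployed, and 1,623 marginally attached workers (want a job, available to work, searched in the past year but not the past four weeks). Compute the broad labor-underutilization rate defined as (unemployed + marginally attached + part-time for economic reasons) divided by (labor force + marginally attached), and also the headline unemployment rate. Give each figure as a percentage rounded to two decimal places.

Broad underutilization rate ≈ 11.84%; headline unemployment rate ≈ 7.73%.

Labor force = 122,753 + 10,277 = 133,030.
Numerator = 10,277 + 1,623 + 4,046 = 15,946.
Denominator = 133,030 + 1,623 = 134,653.
Broad rate = 15,946 / 134,653 = 11.84%.
Headline unemployment rate = 10,277 / 133,030 = 7.73%.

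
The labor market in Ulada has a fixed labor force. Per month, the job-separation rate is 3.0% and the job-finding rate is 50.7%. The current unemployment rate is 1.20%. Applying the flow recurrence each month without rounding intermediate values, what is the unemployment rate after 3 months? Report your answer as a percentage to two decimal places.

With a fixed labor force, u_{t+1} = u_t + s·(1−u_t) − f·u_t = u_t·(1−s−f) + s.
Here 1−s−f = 0.463 and s = 0.030.
u_1 = 0.012000 × 0.463 + 0.030 = 0.035556.
u_2 = 0.035556 × 0.463 + 0.030 = 0.046462.
u_3 = 0.046462 × 0.463 + 0.030 = 0.051512.

Unemployment rate after three months ≈ 5.15%.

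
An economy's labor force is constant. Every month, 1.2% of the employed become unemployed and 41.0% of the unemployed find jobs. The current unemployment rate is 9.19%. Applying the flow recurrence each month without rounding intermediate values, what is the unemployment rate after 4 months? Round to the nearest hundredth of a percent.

Unemployment rate after four months ≈ 3.55%.

With a fixed labor force, u_{t+1} = u_t + s·(1−u_t) − f·u_t = u_t·(1−s−f) + s.
Here 1−s−f = 0.578 and s = 0.012.
u_1 = 0.091900 × 0.578 + 0.012 = 0.065118.
u_2 = 0.065118 × 0.578 + 0.012 = 0.049638.
u_3 = 0.049638 × 0.578 + 0.012 = 0.040691.
u_4 = 0.040691 × 0.578 + 0.012 = 0.035519.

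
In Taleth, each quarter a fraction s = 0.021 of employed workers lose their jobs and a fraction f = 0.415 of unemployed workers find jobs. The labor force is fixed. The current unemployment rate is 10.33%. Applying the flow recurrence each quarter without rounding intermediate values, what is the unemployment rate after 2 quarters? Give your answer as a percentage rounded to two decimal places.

With a fixed labor force, u_{t+1} = u_t + s·(1−u_t) − f·u_t = u_t·(1−s−f) + s.
Here 1−s−f = 0.564 and s = 0.021.
u_1 = 0.103300 × 0.564 + 0.021 = 0.079261.
u_2 = 0.079261 × 0.564 + 0.021 = 0.065703.

Unemployment rate after two quarters ≈ 6.57%.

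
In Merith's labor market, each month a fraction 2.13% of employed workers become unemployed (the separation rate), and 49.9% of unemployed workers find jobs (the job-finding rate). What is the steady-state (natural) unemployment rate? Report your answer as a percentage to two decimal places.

At steady state the flows balance: s·E = f·U, so U/(E+U) = s/(s+f).
u* = 2.13 / (2.13 + 49.9) = 2.13 / 52.03 = 4.09%.

Steady-state unemployment rate ≈ 4.09%.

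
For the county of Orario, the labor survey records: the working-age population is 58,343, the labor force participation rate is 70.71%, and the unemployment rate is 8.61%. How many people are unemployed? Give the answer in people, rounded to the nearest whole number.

Labor force = 0.7071 × 58,343 = 41,254.
Unemployed = 0.0861 × 41,254 ≈ 3,552.

About 3,552 are unemployed.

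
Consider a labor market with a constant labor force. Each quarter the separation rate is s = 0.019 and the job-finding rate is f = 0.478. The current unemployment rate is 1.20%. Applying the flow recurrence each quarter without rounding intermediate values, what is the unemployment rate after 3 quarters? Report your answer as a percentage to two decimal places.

Unemployment rate after three quarters ≈ 3.49%.

With a fixed labor force, u_{t+1} = u_t + s·(1−u_t) − f·u_t = u_t·(1−s−f) + s.
Here 1−s−f = 0.503 and s = 0.019.
u_1 = 0.012000 × 0.503 + 0.019 = 0.025036.
u_2 = 0.025036 × 0.503 + 0.019 = 0.031593.
u_3 = 0.031593 × 0.503 + 0.019 = 0.034891.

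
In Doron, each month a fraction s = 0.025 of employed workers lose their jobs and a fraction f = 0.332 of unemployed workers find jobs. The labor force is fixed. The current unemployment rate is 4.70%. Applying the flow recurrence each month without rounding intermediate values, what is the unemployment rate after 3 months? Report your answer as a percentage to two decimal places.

With a fixed labor force, u_{t+1} = u_t + s·(1−u_t) − f·u_t = u_t·(1−s−f) + s.
Here 1−s−f = 0.643 and s = 0.025.
u_1 = 0.047000 × 0.643 + 0.025 = 0.055221.
u_2 = 0.055221 × 0.643 + 0.025 = 0.060507.
u_3 = 0.060507 × 0.643 + 0.025 = 0.063906.

Unemployment rate after three months ≈ 6.39%.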